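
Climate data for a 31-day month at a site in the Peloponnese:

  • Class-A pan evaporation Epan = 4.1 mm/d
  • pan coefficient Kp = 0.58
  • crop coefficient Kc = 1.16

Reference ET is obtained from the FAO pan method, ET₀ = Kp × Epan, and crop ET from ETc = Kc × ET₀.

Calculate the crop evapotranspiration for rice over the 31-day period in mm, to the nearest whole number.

86 mm

ET₀ = 0.58 × 4.1 = 2.3780 mm/d
ETc = Kc × ET₀ = 1.16 × 2.3780 = 2.7585 mm/d
Over 31 days: 2.7585 × 31 = 85.514 mm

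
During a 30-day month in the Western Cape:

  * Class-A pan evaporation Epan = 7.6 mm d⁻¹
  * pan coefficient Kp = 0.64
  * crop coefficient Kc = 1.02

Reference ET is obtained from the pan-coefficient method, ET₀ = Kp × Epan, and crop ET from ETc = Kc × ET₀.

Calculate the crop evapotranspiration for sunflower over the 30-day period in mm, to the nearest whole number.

149 mm

ET₀ = 0.64 × 7.6 = 4.8640 mm/d
ETc = Kc × ET₀ = 1.02 × 4.8640 = 4.9613 mm/d
Over 30 days: 4.9613 × 30 = 148.839 mm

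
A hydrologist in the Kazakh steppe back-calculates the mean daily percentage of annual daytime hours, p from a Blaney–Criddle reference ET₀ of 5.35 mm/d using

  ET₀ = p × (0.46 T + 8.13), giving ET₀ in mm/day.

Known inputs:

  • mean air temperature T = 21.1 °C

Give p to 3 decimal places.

p = ET₀ / (0.46 T + 8.13) = 5.35 / (0.46 × 21.1 + 8.13) = 5.35 / 17.836 = 0.3000

0.300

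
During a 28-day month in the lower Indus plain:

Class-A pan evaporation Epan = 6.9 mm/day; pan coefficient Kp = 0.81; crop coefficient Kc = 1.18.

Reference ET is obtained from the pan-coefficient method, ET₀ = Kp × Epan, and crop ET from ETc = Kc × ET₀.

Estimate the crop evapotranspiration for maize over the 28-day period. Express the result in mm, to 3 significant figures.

ET₀ = 0.81 × 6.9 = 5.5890 mm/d
ETc = Kc × ET₀ = 1.18 × 5.5890 = 6.5950 mm/d
Over 28 days: 6.5950 × 28 = 184.660 mm

185 mm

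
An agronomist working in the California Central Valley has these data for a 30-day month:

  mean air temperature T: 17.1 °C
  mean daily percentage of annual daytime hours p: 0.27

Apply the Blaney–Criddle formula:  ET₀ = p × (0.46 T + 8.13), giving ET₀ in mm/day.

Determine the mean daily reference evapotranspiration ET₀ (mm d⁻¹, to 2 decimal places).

4.32 mm d⁻¹

ET₀ = 0.27 × (0.46 × 17.1 + 8.13) = 0.27 × 15.996 = 4.3189 mm/d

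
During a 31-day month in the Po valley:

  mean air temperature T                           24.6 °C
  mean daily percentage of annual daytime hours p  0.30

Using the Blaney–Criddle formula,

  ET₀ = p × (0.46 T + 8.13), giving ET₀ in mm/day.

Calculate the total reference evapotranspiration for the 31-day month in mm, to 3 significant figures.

181 mm

ET₀ = 0.30 × (0.46 × 24.6 + 8.13) = 0.30 × 19.446 = 5.8338 mm/d
Monthly total = 5.8338 × 31 = 180.848 mm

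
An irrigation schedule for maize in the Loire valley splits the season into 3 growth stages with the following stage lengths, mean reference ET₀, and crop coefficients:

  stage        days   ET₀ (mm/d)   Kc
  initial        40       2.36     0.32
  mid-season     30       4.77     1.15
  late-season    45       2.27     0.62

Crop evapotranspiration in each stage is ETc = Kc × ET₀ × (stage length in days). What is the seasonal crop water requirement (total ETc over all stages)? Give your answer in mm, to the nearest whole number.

258 mm

initial: 0.32 × 2.36 × 40 = 30.21 mm
mid-season: 1.15 × 4.77 × 30 = 164.57 mm
late-season: 0.62 × 2.27 × 45 = 63.33 mm
Seasonal total = 258.11 mm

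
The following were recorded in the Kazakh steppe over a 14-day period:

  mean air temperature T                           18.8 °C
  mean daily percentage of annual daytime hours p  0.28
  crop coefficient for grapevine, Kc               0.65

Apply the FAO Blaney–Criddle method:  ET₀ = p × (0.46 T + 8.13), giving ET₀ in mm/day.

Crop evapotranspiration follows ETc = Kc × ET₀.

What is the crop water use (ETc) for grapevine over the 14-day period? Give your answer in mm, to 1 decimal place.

42.8 mm

ET₀ = 0.28 × (0.46 × 18.8 + 8.13) = 0.28 × 16.778 = 4.6978 mm/d
ETc = Kc × ET₀ = 0.65 × 4.6978 = 3.0536 mm/d
Over 14 days: 3.0536 × 14 = 42.750 mm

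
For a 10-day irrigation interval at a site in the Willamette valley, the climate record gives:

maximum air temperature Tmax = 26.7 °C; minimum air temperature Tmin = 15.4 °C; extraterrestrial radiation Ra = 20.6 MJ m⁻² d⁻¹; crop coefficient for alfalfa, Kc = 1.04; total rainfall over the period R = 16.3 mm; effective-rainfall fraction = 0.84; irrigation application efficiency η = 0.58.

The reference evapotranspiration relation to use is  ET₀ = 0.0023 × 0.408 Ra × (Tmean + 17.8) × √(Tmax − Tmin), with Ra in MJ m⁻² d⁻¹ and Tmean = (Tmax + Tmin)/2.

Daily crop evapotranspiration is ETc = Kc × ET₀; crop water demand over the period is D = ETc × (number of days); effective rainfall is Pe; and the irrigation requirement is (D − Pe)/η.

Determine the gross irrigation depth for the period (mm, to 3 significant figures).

Tmean = (26.7 + 15.4)/2 = 21.05 °C
0.408 Ra = 0.408 × 20.6 = 8.4048 mm/d equivalent
ET₀ = 0.0023 × 8.4048 × (21.05 + 17.8) × √11.3 = 0.0023 × 8.4048 × 38.85 × 3.3615 = 2.5245 mm/d
ETc = Kc × ET₀ = 1.04 × 2.5245 = 2.6255 mm/d
Crop demand D = ETc × 10 d = 2.6255 × 10 = 26.255 mm
Pe = 0.84 × 16.3 = 13.692 mm
D − Pe = 26.255 − 13.692 = 12.563 mm
Gross irrigation = 12.563 / 0.58 = 21.660 mm

21.7 mm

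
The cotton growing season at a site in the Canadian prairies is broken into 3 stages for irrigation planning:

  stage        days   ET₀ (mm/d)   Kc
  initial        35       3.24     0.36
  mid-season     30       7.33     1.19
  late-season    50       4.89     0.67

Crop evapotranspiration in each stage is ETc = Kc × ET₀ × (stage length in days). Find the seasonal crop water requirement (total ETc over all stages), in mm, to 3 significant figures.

466 mm

initial: 0.36 × 3.24 × 35 = 40.82 mm
mid-season: 1.19 × 7.33 × 30 = 261.68 mm
late-season: 0.67 × 4.89 × 50 = 163.82 mm
Seasonal total = 466.32 mm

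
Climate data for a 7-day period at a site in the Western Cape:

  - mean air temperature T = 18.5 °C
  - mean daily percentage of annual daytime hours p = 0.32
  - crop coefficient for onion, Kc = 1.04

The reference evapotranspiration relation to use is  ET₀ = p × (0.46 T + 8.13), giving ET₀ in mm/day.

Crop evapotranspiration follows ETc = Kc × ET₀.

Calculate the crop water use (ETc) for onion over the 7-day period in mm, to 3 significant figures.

ET₀ = 0.32 × (0.46 × 18.5 + 8.13) = 0.32 × 16.640 = 5.3248 mm/d
ETc = Kc × ET₀ = 1.04 × 5.3248 = 5.5378 mm/d
Over 7 days: 5.5378 × 7 = 38.765 mm

38.8 mm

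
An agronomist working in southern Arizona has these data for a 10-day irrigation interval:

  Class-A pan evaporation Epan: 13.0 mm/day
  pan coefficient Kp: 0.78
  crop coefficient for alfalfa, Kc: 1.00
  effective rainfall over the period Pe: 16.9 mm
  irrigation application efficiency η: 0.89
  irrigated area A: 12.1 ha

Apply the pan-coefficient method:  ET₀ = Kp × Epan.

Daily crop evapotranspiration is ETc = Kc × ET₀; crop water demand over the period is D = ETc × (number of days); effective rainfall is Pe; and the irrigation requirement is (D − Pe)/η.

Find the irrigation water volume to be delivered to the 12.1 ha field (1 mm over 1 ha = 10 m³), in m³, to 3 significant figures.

ET₀ = 0.78 × 13.0 = 10.1400 mm/d
ETc = Kc × ET₀ = 1.00 × 10.1400 = 10.1400 mm/d
Crop demand D = ETc × 10 d = 10.1400 × 10 = 101.400 mm
D − Pe = 101.400 − 16.9 = 84.500 mm
Gross irrigation = 84.500 / 0.89 = 94.944 mm
Volume = 94.944 mm × 12.1 ha × 10 = 11488.2 m³

11500 m³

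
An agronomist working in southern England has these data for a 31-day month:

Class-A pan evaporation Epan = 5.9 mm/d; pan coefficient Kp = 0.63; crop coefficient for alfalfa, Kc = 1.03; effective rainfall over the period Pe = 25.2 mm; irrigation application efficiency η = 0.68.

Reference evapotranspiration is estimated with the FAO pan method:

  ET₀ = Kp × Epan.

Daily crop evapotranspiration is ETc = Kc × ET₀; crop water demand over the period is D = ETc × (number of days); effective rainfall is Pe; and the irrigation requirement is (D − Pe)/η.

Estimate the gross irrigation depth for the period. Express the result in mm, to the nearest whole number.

ET₀ = 0.63 × 5.9 = 3.7170 mm/d
ETc = Kc × ET₀ = 1.03 × 3.7170 = 3.8285 mm/d
Crop demand D = ETc × 31 d = 3.8285 × 31 = 118.684 mm
D − Pe = 118.684 − 25.2 = 93.484 mm
Gross irrigation = 93.484 / 0.68 = 137.476 mm

137 mm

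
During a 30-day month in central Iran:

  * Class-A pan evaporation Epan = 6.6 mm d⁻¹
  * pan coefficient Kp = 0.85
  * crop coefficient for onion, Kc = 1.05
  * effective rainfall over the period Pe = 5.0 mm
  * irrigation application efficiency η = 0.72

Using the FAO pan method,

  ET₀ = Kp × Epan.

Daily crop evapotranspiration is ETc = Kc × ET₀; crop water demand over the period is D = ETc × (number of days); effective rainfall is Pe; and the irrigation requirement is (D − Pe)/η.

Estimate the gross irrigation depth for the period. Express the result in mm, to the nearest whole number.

238 mm

ET₀ = 0.85 × 6.6 = 5.6100 mm/d
ETc = Kc × ET₀ = 1.05 × 5.6100 = 5.8905 mm/d
Crop demand D = ETc × 30 d = 5.8905 × 30 = 176.715 mm
D − Pe = 176.715 − 5.0 = 171.715 mm
Gross irrigation = 171.715 / 0.72 = 238.493 mm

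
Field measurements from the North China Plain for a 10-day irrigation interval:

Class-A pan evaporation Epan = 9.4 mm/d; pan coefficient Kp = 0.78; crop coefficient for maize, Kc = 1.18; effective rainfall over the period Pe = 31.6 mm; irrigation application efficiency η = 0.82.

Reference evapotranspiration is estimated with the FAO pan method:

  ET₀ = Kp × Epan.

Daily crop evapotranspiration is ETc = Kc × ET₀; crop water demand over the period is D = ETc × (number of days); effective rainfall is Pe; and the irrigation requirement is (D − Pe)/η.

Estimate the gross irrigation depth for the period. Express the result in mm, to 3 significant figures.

67.0 mm

ET₀ = 0.78 × 9.4 = 7.3320 mm/d
ETc = Kc × ET₀ = 1.18 × 7.3320 = 8.6518 mm/d
Crop demand D = ETc × 10 d = 8.6518 × 10 = 86.518 mm
D − Pe = 86.518 − 31.6 = 54.918 mm
Gross irrigation = 54.918 / 0.82 = 66.973 mm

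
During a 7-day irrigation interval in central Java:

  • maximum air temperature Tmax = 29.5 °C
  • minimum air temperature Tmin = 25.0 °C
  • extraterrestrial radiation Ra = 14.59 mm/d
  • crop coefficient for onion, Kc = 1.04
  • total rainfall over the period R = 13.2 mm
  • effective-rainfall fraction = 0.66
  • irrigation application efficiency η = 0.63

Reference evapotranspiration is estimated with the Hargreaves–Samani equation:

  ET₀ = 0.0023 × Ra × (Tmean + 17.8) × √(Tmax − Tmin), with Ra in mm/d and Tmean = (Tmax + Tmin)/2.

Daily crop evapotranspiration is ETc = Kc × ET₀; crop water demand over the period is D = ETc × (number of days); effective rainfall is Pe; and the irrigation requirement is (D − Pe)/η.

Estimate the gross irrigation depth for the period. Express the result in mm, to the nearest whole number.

23 mm

Tmean = (29.5 + 25.0)/2 = 27.25 °C
ET₀ = 0.0023 × 14.59 × (27.25 + 17.8) × √4.5 = 0.0023 × 14.59 × 45.05 × 2.1213 = 3.2069 mm/d
ETc = Kc × ET₀ = 1.04 × 3.2069 = 3.3352 mm/d
Crop demand D = ETc × 7 d = 3.3352 × 7 = 23.346 mm
Pe = 0.66 × 13.2 = 8.712 mm
D − Pe = 23.346 − 8.712 = 14.634 mm
Gross irrigation = 14.634 / 0.63 = 23.229 mm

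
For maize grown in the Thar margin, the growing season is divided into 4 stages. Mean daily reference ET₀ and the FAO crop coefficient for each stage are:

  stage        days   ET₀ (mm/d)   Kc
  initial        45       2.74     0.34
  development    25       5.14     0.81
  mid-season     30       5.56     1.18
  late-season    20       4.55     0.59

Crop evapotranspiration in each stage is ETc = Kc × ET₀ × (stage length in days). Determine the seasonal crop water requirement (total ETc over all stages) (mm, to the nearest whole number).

397 mm

initial: 0.34 × 2.74 × 45 = 41.92 mm
development: 0.81 × 5.14 × 25 = 104.09 mm
mid-season: 1.18 × 5.56 × 30 = 196.82 mm
late-season: 0.59 × 4.55 × 20 = 53.69 mm
Seasonal total = 396.52 mm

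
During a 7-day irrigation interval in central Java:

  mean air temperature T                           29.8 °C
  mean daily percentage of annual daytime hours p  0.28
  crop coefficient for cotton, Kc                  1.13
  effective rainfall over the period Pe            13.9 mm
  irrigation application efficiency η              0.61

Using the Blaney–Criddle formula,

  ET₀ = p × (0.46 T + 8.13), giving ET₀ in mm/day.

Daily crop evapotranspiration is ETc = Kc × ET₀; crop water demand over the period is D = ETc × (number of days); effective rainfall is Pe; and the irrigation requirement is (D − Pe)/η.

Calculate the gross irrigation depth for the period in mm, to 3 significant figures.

ET₀ = 0.28 × (0.46 × 29.8 + 8.13) = 0.28 × 21.838 = 6.1146 mm/d
ETc = Kc × ET₀ = 1.13 × 6.1146 = 6.9095 mm/d
Crop demand D = ETc × 7 d = 6.9095 × 7 = 48.367 mm
D − Pe = 48.367 − 13.9 = 34.467 mm
Gross irrigation = 34.467 / 0.61 = 56.503 mm

56.5 mm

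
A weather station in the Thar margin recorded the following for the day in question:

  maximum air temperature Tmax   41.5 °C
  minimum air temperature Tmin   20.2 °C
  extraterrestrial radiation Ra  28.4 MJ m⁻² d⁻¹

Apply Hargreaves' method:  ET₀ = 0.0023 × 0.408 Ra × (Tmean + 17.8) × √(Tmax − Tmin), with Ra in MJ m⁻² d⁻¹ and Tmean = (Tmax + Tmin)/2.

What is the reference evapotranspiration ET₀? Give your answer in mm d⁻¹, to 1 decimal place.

6.0 mm d⁻¹

Tmean = (41.5 + 20.2)/2 = 30.85 °C
0.408 Ra = 0.408 × 28.4 = 11.5872 mm/d equivalent
ET₀ = 0.0023 × 11.5872 × (30.85 + 17.8) × √21.3 = 0.0023 × 11.5872 × 48.65 × 4.6152 = 5.9838 mm/d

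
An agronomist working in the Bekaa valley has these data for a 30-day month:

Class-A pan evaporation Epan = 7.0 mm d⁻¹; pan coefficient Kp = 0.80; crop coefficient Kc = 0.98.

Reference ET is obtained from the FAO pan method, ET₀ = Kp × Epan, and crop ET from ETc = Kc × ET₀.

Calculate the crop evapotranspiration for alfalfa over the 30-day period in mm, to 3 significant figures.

165 mm

ET₀ = 0.80 × 7.0 = 5.6000 mm/d
ETc = Kc × ET₀ = 0.98 × 5.6000 = 5.4880 mm/d
Over 30 days: 5.4880 × 30 = 164.640 mm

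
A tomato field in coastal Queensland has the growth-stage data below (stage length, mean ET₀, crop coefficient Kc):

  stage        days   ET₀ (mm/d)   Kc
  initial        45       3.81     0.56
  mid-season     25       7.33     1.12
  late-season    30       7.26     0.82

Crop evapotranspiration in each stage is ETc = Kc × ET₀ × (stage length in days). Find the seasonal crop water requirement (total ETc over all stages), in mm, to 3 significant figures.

initial: 0.56 × 3.81 × 45 = 96.01 mm
mid-season: 1.12 × 7.33 × 25 = 205.24 mm
late-season: 0.82 × 7.26 × 30 = 178.60 mm
Seasonal total = 479.85 mm

480 mm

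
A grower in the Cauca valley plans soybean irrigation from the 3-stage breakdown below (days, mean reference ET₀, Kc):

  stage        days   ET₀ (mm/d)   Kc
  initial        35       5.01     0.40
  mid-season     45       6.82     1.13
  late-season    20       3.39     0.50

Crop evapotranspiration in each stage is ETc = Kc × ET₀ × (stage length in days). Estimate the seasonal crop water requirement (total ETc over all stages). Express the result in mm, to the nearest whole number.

451 mm

initial: 0.40 × 5.01 × 35 = 70.14 mm
mid-season: 1.13 × 6.82 × 45 = 346.80 mm
late-season: 0.50 × 3.39 × 20 = 33.90 mm
Seasonal total = 450.84 mm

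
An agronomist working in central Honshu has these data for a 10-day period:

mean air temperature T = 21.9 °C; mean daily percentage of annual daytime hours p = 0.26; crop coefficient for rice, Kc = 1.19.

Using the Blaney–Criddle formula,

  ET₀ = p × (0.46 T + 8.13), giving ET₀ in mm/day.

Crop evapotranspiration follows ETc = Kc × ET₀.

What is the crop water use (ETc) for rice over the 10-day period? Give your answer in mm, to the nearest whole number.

56 mm

ET₀ = 0.26 × (0.46 × 21.9 + 8.13) = 0.26 × 18.204 = 4.7330 mm/d
ETc = Kc × ET₀ = 1.19 × 4.7330 = 5.6323 mm/d
Over 10 days: 5.6323 × 10 = 56.323 mm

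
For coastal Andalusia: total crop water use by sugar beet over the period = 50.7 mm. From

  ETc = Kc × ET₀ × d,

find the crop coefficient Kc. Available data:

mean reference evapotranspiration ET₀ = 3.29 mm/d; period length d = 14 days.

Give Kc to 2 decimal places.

ETc = Kc × ET₀ × d  ⇒  Kc = ETc / (ET₀ × d)
Kc = 50.7 / (3.29 × 14) = 50.7 / 46.06 = 1.1007

1.10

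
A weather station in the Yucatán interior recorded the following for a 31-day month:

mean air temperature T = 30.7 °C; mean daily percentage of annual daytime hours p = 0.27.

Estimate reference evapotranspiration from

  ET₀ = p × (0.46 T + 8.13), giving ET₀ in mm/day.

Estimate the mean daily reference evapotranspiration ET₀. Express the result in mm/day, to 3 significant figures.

ET₀ = 0.27 × (0.46 × 30.7 + 8.13) = 0.27 × 22.252 = 6.0080 mm/d

6.01 mm/day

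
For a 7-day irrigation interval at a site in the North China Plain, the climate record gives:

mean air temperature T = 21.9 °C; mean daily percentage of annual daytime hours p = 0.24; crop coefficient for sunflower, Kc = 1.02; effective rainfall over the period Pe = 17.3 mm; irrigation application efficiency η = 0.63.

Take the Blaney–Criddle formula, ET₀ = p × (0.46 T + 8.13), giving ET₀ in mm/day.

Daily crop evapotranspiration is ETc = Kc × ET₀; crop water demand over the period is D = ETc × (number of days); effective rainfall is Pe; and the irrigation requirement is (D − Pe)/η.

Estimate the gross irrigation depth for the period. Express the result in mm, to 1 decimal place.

ET₀ = 0.24 × (0.46 × 21.9 + 8.13) = 0.24 × 18.204 = 4.3690 mm/d
ETc = Kc × ET₀ = 1.02 × 4.3690 = 4.4564 mm/d
Crop demand D = ETc × 7 d = 4.4564 × 7 = 31.195 mm
D − Pe = 31.195 − 17.3 = 13.895 mm
Gross irrigation = 13.895 / 0.63 = 22.056 mm

22.1 mm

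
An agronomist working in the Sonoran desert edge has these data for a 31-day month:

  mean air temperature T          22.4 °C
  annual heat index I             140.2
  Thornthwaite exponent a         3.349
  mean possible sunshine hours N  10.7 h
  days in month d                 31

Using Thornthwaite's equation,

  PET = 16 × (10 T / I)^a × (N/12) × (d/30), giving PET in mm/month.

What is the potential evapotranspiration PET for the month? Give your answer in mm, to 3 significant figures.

70.8 mm

10T/I = 10 × 22.4 / 140.2 = 1.5977
(10T/I)^a = 1.5977^3.349 = 4.8029
Uncorrected PET = 16 × 4.8029 = 76.846 mm
Correction = (N/12)(d/30) = (10.7/12)(31/30) = 0.9214
PET = 76.846 × 0.9214 = 70.806 mm/month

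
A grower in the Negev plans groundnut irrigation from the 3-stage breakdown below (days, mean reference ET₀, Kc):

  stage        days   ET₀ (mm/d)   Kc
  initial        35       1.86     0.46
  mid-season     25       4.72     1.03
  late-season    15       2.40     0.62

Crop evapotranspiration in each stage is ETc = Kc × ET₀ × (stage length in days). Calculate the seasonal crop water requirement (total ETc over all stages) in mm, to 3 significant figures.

174 mm

initial: 0.46 × 1.86 × 35 = 29.95 mm
mid-season: 1.03 × 4.72 × 25 = 121.54 mm
late-season: 0.62 × 2.40 × 15 = 22.32 mm
Seasonal total = 173.81 mm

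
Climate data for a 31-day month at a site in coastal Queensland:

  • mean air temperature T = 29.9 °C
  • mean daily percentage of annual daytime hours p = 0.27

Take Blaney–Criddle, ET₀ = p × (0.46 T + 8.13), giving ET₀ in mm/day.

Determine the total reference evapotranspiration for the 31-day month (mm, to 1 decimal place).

183.2 mm

ET₀ = 0.27 × (0.46 × 29.9 + 8.13) = 0.27 × 21.884 = 5.9087 mm/d
Monthly total = 5.9087 × 31 = 183.170 mm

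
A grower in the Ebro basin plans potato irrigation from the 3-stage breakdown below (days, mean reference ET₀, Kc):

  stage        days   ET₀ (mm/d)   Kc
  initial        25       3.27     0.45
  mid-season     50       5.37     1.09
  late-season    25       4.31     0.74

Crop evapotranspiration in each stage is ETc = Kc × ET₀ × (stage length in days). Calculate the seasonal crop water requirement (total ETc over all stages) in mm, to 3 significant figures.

409 mm

initial: 0.45 × 3.27 × 25 = 36.79 mm
mid-season: 1.09 × 5.37 × 50 = 292.67 mm
late-season: 0.74 × 4.31 × 25 = 79.74 mm
Seasonal total = 409.20 mm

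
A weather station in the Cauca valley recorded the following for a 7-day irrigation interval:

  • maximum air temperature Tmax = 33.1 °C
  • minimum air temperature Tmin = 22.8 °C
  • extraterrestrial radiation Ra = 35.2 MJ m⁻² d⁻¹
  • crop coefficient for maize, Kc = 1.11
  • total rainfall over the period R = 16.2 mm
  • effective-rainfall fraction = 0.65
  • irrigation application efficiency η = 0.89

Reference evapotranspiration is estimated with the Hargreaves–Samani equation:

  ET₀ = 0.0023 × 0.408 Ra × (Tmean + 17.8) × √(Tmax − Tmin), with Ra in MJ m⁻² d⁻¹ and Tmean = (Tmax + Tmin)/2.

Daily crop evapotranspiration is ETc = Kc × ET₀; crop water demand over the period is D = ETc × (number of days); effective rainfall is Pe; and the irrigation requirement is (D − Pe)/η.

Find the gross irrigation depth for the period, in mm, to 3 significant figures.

Tmean = (33.1 + 22.8)/2 = 27.95 °C
0.408 Ra = 0.408 × 35.2 = 14.3616 mm/d equivalent
ET₀ = 0.0023 × 14.3616 × (27.95 + 17.8) × √10.3 = 0.0023 × 14.3616 × 45.75 × 3.2094 = 4.8500 mm/d
ETc = Kc × ET₀ = 1.11 × 4.8500 = 5.3835 mm/d
Crop demand D = ETc × 7 d = 5.3835 × 7 = 37.685 mm
Pe = 0.65 × 16.2 = 10.530 mm
D − Pe = 37.685 − 10.530 = 27.155 mm
Gross irrigation = 27.155 / 0.89 = 30.511 mm

30.5 mm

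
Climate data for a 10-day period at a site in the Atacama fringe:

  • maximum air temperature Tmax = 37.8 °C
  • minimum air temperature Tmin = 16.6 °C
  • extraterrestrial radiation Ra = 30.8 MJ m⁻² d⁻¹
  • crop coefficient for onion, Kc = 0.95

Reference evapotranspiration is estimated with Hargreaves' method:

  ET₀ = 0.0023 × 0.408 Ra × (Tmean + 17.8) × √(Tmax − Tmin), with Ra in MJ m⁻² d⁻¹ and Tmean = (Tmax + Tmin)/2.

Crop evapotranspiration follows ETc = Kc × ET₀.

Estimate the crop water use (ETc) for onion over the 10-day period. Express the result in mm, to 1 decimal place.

56.9 mm

Tmean = (37.8 + 16.6)/2 = 27.20 °C
0.408 Ra = 0.408 × 30.8 = 12.5664 mm/d equivalent
ET₀ = 0.0023 × 12.5664 × (27.20 + 17.8) × √21.2 = 0.0023 × 12.5664 × 45.00 × 4.6043 = 5.9885 mm/d
ETc = Kc × ET₀ = 0.95 × 5.9885 = 5.6891 mm/d
Over 10 days: 5.6891 × 10 = 56.891 mm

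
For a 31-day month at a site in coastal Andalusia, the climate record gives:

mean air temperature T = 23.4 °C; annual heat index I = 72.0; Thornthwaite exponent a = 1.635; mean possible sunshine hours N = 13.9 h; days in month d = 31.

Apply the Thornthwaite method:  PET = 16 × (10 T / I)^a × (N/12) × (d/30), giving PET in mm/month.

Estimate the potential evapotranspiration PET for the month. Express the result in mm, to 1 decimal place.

131.6 mm

10T/I = 10 × 23.4 / 72.0 = 3.2500
(10T/I)^a = 3.2500^1.635 = 6.8696
Uncorrected PET = 16 × 6.8696 = 109.914 mm
Correction = (N/12)(d/30) = (13.9/12)(31/30) = 1.1969
PET = 109.914 × 1.1969 = 131.556 mm/month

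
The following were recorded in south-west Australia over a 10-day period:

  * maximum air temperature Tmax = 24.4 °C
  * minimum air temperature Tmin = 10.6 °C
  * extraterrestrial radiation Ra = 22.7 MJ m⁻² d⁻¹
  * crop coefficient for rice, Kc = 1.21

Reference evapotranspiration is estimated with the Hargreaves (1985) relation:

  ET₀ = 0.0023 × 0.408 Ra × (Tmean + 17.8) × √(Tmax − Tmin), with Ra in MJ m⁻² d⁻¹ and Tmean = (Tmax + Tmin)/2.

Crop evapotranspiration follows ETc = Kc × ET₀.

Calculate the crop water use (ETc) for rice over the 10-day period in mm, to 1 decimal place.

Tmean = (24.4 + 10.6)/2 = 17.50 °C
0.408 Ra = 0.408 × 22.7 = 9.2616 mm/d equivalent
ET₀ = 0.0023 × 9.2616 × (17.50 + 17.8) × √13.8 = 0.0023 × 9.2616 × 35.30 × 3.7148 = 2.7933 mm/d
ETc = Kc × ET₀ = 1.21 × 2.7933 = 3.3799 mm/d
Over 10 days: 3.3799 × 10 = 33.799 mm

33.8 mm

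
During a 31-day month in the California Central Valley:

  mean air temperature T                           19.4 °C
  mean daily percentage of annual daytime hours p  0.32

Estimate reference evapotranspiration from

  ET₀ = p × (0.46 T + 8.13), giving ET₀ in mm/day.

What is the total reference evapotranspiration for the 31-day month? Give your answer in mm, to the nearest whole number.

169 mm

ET₀ = 0.32 × (0.46 × 19.4 + 8.13) = 0.32 × 17.054 = 5.4573 mm/d
Monthly total = 5.4573 × 31 = 169.176 mm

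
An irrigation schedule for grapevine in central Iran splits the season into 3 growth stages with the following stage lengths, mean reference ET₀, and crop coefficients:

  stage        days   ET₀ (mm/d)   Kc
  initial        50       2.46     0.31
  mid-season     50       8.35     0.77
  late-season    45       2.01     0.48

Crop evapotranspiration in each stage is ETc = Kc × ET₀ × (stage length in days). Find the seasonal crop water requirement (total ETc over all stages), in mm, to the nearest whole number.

403 mm

initial: 0.31 × 2.46 × 50 = 38.13 mm
mid-season: 0.77 × 8.35 × 50 = 321.48 mm
late-season: 0.48 × 2.01 × 45 = 43.42 mm
Seasonal total = 403.03 mm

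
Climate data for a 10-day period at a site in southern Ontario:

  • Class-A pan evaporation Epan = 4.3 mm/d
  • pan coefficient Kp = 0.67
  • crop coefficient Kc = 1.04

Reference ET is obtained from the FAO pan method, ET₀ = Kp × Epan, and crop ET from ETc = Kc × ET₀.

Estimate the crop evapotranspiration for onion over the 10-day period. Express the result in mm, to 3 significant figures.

ET₀ = 0.67 × 4.3 = 2.8810 mm/d
ETc = Kc × ET₀ = 1.04 × 2.8810 = 2.9962 mm/d
Over 10 days: 2.9962 × 10 = 29.962 mm

30.0 mm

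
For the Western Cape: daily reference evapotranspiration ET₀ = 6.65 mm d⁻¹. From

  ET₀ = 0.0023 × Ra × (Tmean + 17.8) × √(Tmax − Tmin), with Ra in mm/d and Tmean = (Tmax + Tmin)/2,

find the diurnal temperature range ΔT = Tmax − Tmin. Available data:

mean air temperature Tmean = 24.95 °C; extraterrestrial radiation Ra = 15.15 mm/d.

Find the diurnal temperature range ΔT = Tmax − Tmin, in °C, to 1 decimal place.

√ΔT = ET₀ / [0.0023 × Ra × (Tmean+17.8)] = 6.65 / (0.0023 × 15.15 × 42.75) = 4.4642
ΔT = 4.4642² = 19.929 °C

19.9 °C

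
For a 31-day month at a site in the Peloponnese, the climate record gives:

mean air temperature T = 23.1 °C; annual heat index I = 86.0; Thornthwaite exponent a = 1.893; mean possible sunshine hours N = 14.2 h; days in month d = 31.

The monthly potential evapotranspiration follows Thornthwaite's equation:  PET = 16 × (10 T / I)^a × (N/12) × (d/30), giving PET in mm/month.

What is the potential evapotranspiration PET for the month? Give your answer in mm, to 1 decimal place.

10T/I = 10 × 23.1 / 86.0 = 2.6860
(10T/I)^a = 2.6860^1.893 = 6.4908
Uncorrected PET = 16 × 6.4908 = 103.853 mm
Correction = (N/12)(d/30) = (14.2/12)(31/30) = 1.2228
PET = 103.853 × 1.2228 = 126.991 mm/month

127.0 mm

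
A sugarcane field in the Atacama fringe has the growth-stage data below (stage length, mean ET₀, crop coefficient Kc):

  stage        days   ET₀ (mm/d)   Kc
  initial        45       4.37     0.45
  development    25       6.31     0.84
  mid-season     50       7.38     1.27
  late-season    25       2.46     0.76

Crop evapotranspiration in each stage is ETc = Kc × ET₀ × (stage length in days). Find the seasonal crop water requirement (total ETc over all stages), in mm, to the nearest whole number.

736 mm

initial: 0.45 × 4.37 × 45 = 88.49 mm
development: 0.84 × 6.31 × 25 = 132.51 mm
mid-season: 1.27 × 7.38 × 50 = 468.63 mm
late-season: 0.76 × 2.46 × 25 = 46.74 mm
Seasonal total = 736.37 mm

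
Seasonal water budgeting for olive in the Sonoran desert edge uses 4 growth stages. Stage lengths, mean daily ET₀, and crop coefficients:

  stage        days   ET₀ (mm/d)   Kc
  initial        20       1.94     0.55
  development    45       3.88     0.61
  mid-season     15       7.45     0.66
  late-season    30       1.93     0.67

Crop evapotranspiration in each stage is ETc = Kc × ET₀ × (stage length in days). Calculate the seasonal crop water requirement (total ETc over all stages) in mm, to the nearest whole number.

initial: 0.55 × 1.94 × 20 = 21.34 mm
development: 0.61 × 3.88 × 45 = 106.51 mm
mid-season: 0.66 × 7.45 × 15 = 73.76 mm
late-season: 0.67 × 1.93 × 30 = 38.79 mm
Seasonal total = 240.40 mm

240 mm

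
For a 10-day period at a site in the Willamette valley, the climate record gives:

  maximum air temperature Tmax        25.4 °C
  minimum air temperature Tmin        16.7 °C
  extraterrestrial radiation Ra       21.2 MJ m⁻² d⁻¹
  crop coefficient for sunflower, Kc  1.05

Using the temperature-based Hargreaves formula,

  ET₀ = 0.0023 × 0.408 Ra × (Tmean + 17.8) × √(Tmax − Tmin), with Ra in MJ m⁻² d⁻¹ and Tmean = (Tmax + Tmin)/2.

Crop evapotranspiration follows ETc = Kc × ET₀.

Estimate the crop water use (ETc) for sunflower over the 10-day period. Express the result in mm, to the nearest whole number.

24 mm

Tmean = (25.4 + 16.7)/2 = 21.05 °C
0.408 Ra = 0.408 × 21.2 = 8.6496 mm/d equivalent
ET₀ = 0.0023 × 8.6496 × (21.05 + 17.8) × √8.7 = 0.0023 × 8.6496 × 38.85 × 2.9496 = 2.2797 mm/d
ETc = Kc × ET₀ = 1.05 × 2.2797 = 2.3937 mm/d
Over 10 days: 2.3937 × 10 = 23.937 mm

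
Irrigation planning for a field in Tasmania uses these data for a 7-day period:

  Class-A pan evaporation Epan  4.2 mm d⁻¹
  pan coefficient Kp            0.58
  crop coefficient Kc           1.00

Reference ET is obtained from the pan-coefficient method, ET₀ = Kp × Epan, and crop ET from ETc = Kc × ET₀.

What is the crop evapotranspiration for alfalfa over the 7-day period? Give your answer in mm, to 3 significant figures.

ET₀ = 0.58 × 4.2 = 2.4360 mm/d
ETc = Kc × ET₀ = 1.00 × 2.4360 = 2.4360 mm/d
Over 7 days: 2.4360 × 7 = 17.052 mm

17.1 mm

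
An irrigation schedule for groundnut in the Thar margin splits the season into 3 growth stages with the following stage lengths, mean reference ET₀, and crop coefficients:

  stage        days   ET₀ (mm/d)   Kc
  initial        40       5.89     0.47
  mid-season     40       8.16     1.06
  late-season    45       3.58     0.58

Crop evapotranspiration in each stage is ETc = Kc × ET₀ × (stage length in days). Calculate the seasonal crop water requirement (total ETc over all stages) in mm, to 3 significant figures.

initial: 0.47 × 5.89 × 40 = 110.73 mm
mid-season: 1.06 × 8.16 × 40 = 345.98 mm
late-season: 0.58 × 3.58 × 45 = 93.44 mm
Seasonal total = 550.15 mm

550 mm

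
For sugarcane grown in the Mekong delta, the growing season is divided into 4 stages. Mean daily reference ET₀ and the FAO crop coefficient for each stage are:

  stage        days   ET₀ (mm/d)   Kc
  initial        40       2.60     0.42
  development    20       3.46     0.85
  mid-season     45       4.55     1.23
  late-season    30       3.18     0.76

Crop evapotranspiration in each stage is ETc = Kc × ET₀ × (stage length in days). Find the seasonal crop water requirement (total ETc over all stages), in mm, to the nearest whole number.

427 mm

initial: 0.42 × 2.60 × 40 = 43.68 mm
development: 0.85 × 3.46 × 20 = 58.82 mm
mid-season: 1.23 × 4.55 × 45 = 251.84 mm
late-season: 0.76 × 3.18 × 30 = 72.50 mm
Seasonal total = 426.84 mm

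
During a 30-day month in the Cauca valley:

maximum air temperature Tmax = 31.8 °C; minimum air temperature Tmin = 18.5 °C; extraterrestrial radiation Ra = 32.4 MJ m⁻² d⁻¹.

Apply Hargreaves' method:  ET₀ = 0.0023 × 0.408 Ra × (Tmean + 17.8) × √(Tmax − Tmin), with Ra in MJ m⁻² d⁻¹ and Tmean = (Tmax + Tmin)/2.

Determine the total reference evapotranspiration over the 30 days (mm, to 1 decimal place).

Tmean = (31.8 + 18.5)/2 = 25.15 °C
0.408 Ra = 0.408 × 32.4 = 13.2192 mm/d equivalent
ET₀ = 0.0023 × 13.2192 × (25.15 + 17.8) × √13.3 = 0.0023 × 13.2192 × 42.95 × 3.6469 = 4.7623 mm/d
Over 30 days: 4.7623 × 30 = 142.869 mm

142.9 mm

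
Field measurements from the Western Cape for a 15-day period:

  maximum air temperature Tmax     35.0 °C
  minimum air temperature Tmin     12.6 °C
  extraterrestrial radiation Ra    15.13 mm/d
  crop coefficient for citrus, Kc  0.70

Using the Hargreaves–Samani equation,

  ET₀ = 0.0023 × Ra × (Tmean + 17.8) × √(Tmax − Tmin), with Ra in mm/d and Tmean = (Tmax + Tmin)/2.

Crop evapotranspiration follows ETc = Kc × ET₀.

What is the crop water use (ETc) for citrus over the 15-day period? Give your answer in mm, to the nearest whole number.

72 mm

Tmean = (35.0 + 12.6)/2 = 23.80 °C
ET₀ = 0.0023 × 15.13 × (23.80 + 17.8) × √22.4 = 0.0023 × 15.13 × 41.60 × 4.7329 = 6.8515 mm/d
ETc = Kc × ET₀ = 0.70 × 6.8515 = 4.7961 mm/d
Over 15 days: 4.7961 × 15 = 71.942 mm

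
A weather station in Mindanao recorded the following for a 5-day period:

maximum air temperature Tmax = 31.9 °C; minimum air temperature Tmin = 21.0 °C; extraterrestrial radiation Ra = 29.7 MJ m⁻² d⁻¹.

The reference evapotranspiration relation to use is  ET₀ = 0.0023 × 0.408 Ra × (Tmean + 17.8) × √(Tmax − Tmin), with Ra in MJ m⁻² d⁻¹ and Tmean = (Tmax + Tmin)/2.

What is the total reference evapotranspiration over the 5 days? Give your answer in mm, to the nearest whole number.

Tmean = (31.9 + 21.0)/2 = 26.45 °C
0.408 Ra = 0.408 × 29.7 = 12.1176 mm/d equivalent
ET₀ = 0.0023 × 12.1176 × (26.45 + 17.8) × √10.9 = 0.0023 × 12.1176 × 44.25 × 3.3015 = 4.0716 mm/d
Over 5 days: 4.0716 × 5 = 20.358 mm

20 mm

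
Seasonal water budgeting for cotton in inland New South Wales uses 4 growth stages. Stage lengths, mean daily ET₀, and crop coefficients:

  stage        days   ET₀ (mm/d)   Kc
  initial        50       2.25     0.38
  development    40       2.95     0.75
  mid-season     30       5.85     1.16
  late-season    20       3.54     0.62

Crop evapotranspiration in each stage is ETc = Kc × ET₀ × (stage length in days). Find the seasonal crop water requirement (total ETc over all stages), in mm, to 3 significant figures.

379 mm

initial: 0.38 × 2.25 × 50 = 42.75 mm
development: 0.75 × 2.95 × 40 = 88.50 mm
mid-season: 1.16 × 5.85 × 30 = 203.58 mm
late-season: 0.62 × 3.54 × 20 = 43.90 mm
Seasonal total = 378.73 mm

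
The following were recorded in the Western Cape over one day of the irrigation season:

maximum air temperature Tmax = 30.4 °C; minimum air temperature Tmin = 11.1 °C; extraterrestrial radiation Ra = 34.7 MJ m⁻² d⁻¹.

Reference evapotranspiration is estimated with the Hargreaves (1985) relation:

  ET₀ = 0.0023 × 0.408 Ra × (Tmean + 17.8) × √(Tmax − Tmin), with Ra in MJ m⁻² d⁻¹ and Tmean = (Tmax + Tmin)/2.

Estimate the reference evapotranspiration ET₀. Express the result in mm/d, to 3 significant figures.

Tmean = (30.4 + 11.1)/2 = 20.75 °C
0.408 Ra = 0.408 × 34.7 = 14.1576 mm/d equivalent
ET₀ = 0.0023 × 14.1576 × (20.75 + 17.8) × √19.3 = 0.0023 × 14.1576 × 38.55 × 4.3932 = 5.5147 mm/d

5.51 mm/d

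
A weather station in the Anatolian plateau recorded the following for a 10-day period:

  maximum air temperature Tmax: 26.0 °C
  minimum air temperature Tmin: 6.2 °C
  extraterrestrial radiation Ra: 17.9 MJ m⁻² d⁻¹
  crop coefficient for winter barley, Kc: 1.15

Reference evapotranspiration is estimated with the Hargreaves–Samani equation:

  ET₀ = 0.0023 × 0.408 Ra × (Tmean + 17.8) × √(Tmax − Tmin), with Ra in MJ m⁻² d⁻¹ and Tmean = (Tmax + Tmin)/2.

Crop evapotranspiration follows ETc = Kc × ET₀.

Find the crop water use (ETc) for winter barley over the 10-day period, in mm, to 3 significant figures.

Tmean = (26.0 + 6.2)/2 = 16.10 °C
0.408 Ra = 0.408 × 17.9 = 7.3032 mm/d equivalent
ET₀ = 0.0023 × 7.3032 × (16.10 + 17.8) × √19.8 = 0.0023 × 7.3032 × 33.90 × 4.4497 = 2.5338 mm/d
ETc = Kc × ET₀ = 1.15 × 2.5338 = 2.9139 mm/d
Over 10 days: 2.9139 × 10 = 29.139 mm

29.1 mm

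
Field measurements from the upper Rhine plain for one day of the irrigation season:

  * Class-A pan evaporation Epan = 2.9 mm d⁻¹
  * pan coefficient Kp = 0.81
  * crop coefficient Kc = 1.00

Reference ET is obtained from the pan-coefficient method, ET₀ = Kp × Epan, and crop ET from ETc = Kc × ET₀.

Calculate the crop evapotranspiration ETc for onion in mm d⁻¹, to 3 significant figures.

2.35 mm d⁻¹

ET₀ = 0.81 × 2.9 = 2.3490 mm/d
ETc = Kc × ET₀ = 1.00 × 2.3490 = 2.3490 mm/d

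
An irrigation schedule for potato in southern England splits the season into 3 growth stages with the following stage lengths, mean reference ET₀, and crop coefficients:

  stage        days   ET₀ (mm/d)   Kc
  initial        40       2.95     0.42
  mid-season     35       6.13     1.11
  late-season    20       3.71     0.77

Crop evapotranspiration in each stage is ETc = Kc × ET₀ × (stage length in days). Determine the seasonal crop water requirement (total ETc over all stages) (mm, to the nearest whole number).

345 mm

initial: 0.42 × 2.95 × 40 = 49.56 mm
mid-season: 1.11 × 6.13 × 35 = 238.15 mm
late-season: 0.77 × 3.71 × 20 = 57.13 mm
Seasonal total = 344.84 mm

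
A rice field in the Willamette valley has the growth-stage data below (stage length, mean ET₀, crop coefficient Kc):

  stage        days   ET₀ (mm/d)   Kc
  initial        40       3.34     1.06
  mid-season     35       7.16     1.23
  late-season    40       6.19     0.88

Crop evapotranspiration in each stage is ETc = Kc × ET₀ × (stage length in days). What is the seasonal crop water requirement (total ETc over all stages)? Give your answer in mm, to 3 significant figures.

668 mm

initial: 1.06 × 3.34 × 40 = 141.62 mm
mid-season: 1.23 × 7.16 × 35 = 308.24 mm
late-season: 0.88 × 6.19 × 40 = 217.89 mm
Seasonal total = 667.75 mm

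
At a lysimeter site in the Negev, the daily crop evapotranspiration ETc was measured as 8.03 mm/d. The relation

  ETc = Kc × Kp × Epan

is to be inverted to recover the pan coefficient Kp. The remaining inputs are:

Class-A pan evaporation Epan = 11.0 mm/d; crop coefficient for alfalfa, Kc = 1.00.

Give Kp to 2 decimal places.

ETc = Kc × Kp × Epan  ⇒  Kp = ETc / (Kc × Epan)
Kp = 8.03 / (1.00 × 11.0) = 8.03 / 11.000 = 0.7300

0.73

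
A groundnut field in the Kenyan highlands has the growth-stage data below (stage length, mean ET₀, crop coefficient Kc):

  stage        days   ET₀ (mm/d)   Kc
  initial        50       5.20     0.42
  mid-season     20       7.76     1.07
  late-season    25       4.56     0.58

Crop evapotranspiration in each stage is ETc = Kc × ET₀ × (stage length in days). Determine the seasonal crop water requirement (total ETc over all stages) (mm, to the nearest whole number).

initial: 0.42 × 5.20 × 50 = 109.20 mm
mid-season: 1.07 × 7.76 × 20 = 166.06 mm
late-season: 0.58 × 4.56 × 25 = 66.12 mm
Seasonal total = 341.38 mm

341 mm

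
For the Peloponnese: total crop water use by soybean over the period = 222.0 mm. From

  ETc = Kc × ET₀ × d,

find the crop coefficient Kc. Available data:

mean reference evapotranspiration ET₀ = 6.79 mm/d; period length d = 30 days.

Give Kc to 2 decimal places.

ETc = Kc × ET₀ × d  ⇒  Kc = ETc / (ET₀ × d)
Kc = 222.0 / (6.79 × 30) = 222.0 / 203.70 = 1.0898

1.09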